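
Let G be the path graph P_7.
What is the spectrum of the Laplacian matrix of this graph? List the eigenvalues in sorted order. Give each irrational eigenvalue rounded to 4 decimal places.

The graph has 7 vertices and degree multiset [2, 2, 2, 2, 2, 1, 1]; D is the diagonal matrix of degrees and L = D - A. Diagonalising L (or applying a numerical eigensolver to the 7x7 matrix) gives the spectrum above. The single zero eigenvalue shows the graph is connected. The eigenvalues sum to 12, which equals trace(L) = 2|E|.

[0, 0.1981, 0.7530, 1.5550, 2.4450, 3.2470, 3.8019]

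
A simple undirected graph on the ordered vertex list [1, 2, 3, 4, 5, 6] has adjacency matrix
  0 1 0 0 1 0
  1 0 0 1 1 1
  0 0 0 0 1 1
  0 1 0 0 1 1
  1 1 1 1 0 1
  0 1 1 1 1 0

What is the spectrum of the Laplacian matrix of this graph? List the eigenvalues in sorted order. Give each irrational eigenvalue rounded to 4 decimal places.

[0, 1.6972, 2.3820, 4.6180, 5.3028, 6]

Reading degrees in the order [1, 2, 3, 4, 5, 6] gives [2, 4, 2, 3, 5, 4]; set D = diag(2, 4, 2, 3, 5, 4) and form L = D - A. Diagonalising L (or applying a numerical eigensolver to the 6x6 matrix) gives the spectrum above. By the matrix-tree theorem the graph has (1/6) * product of the nonzero eigenvalues = 99 spanning trees.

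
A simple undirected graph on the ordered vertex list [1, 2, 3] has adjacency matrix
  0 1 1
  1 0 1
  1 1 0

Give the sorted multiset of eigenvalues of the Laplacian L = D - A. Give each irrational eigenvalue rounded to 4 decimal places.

With the vertex order [1, 2, 3], the degrees are [2, 2, 2], giving D = diag(2, 2, 2) and L = D - A. Since every row of L sums to 0, the all-ones vector is in the kernel and 0 is an eigenvalue.

[0, 3, 3]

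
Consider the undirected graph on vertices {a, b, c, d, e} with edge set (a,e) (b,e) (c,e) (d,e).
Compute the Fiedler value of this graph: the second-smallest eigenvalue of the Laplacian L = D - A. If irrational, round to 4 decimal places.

Each diagonal entry of L is the vertex degree and each off-diagonal entry is -1 where an edge is present, 0 otherwise; in the order [a, b, c, d, e] the diagonal is [1, 1, 1, 1, 4]. Computing the eigenvalues of L and sorting gives [0, 1, 1, 1, 5]. The Fiedler value lambda_2 = 1 is strictly positive, so the graph is connected.

1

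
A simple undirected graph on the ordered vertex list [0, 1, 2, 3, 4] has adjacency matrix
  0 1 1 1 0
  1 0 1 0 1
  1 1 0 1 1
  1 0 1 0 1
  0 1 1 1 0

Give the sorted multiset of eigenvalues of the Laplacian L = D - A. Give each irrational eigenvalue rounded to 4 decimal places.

[0, 3, 3, 5, 5]

With the vertex order [0, 1, 2, 3, 4], the degrees are [3, 3, 4, 3, 3], giving D = diag(3, 3, 4, 3, 3) and L = D - A. L is symmetric positive semidefinite, so every eigenvalue is real and nonnegative.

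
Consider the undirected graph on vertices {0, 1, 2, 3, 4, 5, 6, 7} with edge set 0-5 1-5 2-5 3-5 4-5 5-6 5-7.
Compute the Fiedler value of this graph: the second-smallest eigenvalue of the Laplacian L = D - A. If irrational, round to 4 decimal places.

1

Reading degrees in the order [0, 1, 2, 3, 4, 5, 6, 7] gives [1, 1, 1, 1, 1, 7, 1, 1]; set D = diag(1, 1, 1, 1, 1, 7, 1, 1) and form L = D - A. The sorted Laplacian eigenvalues are [0, 1, 1, 1, 1, 1, 1, 8]; the algebraic connectivity is the second entry, 1.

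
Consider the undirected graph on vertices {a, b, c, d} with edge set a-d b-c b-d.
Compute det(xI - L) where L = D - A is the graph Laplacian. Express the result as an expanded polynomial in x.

Each diagonal entry of L is the vertex degree and each off-diagonal entry is -1 where an edge is present, 0 otherwise; in the order [a, b, c, d] the diagonal is [1, 2, 1, 2]. Computing det(xI - L) by cofactor expansion (or equivalently via sum-over-permutations) gives x^4 - 6x^3 + 10x^2 - 4x. Since p(0) = det(-L) = 0, x divides p(x). The eigenvalues sum to 6, which equals trace(L) = 2|E|. By the matrix-tree theorem the graph has (1/4) * product of the nonzero eigenvalues = 1 spanning tree.

x^4 - 6x^3 + 10x^2 - 4x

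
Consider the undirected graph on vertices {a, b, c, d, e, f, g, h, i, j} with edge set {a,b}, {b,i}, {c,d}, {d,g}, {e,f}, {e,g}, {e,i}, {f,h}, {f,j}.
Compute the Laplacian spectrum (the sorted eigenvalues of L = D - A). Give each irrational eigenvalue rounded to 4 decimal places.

Reading degrees in the order [a, b, c, d, e, f, g, h, i, j] gives [1, 2, 1, 2, 3, 3, 2, 1, 2, 1]; set D = diag(1, 2, 1, 2, 3, 3, 2, 1, 2, 1) and form L = D - A. L is symmetric positive semidefinite, so every eigenvalue is real and nonnegative. The eigenvalues sum to 18, which equals trace(L) = 2|E|.

[0, 0.1981, 0.2375, 1, 1, 1.5550, 2.5634, 3.2470, 3.4832, 4.7159]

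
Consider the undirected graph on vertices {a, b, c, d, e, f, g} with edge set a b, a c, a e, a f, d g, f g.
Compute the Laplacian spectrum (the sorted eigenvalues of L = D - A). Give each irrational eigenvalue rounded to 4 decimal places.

Each diagonal entry of L is the vertex degree and each off-diagonal entry is -1 where an edge is present, 0 otherwise; in the order [a, b, c, d, e, f, g] the diagonal is [4, 1, 1, 1, 1, 2, 2]. Since every row of L sums to 0, the all-ones vector is in the kernel and 0 is an eigenvalue. By the matrix-tree theorem the graph has (1/7) * product of the nonzero eigenvalues = 1 spanning tree. There is one zero in the spectrum, matching the 1 component.

[0, 0.2955, 1, 1, 1.4911, 3.1169, 5.0965]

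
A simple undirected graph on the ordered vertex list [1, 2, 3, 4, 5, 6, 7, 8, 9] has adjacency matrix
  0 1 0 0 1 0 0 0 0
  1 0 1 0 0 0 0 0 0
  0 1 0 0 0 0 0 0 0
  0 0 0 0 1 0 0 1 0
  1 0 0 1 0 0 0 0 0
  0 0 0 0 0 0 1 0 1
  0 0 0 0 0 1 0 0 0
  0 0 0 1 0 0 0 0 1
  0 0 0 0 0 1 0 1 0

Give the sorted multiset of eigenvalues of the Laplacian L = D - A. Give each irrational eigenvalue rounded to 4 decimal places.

[0, 0.1206, 0.4679, 1, 1.6527, 2.3473, 3, 3.5321, 3.8794]

Each diagonal entry of L is the vertex degree and each off-diagonal entry is -1 where an edge is present, 0 otherwise; in the order [1, 2, 3, 4, 5, 6, 7, 8, 9] the diagonal is [2, 2, 1, 2, 2, 2, 1, 2, 2]. The multiplicity of 0 as a Laplacian eigenvalue equals the number of connected components. The single zero eigenvalue shows the graph is connected. There is one zero in the spectrum, matching the 1 component. By the matrix-tree theorem the graph has (1/9) * product of the nonzero eigenvalues = 1 spanning tree.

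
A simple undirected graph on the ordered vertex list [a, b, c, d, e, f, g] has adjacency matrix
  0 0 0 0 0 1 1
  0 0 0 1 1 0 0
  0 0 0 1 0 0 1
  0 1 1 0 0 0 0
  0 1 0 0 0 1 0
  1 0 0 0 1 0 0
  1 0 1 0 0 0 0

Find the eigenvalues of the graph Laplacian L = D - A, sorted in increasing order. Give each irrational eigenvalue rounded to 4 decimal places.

[0, 0.7530, 0.7530, 2.4450, 2.4450, 3.8019, 3.8019]

Each diagonal entry of L is the vertex degree and each off-diagonal entry is -1 where an edge is present, 0 otherwise; in the order [a, b, c, d, e, f, g] the diagonal is [2, 2, 2, 2, 2, 2, 2]. The multiplicity of 0 as a Laplacian eigenvalue equals the number of connected components. The largest eigenvalue, 3.8019, is at most the vertex count 7.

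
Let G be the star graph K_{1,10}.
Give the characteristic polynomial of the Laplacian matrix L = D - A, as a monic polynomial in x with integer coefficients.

x^11 - 20x^10 + 135x^9 - 480x^8 + 1050x^7 - 1512x^6 + 1470x^5 - 960x^4 + 405x^3 - 100x^2 + 11x

The graph has 11 vertices and degree multiset [10, 1, 1, 1, 1, 1, 1, 1, 1, 1, 1]; D is the diagonal matrix of degrees and L = D - A. Computing det(xI - L) by cofactor expansion (or equivalently via sum-over-permutations) gives x^11 - 20x^10 + 135x^9 - 480x^8 + 1050x^7 - 1512x^6 + 1470x^5 - 960x^4 + 405x^3 - 100x^2 + 11x. The constant term is 0 because L is singular (the all-ones vector lies in its kernel). The eigenvalues sum to 20, which equals trace(L) = 2|E|. There is one zero in the spectrum, matching the 1 component.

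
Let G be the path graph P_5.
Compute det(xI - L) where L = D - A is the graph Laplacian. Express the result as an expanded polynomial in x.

x^5 - 8x^4 + 21x^3 - 20x^2 + 5x

The graph has 5 vertices and degree multiset [2, 2, 2, 1, 1]; D is the diagonal matrix of degrees and L = D - A. Computing det(xI - L) by cofactor expansion (or equivalently via sum-over-permutations) gives x^5 - 8x^4 + 21x^3 - 20x^2 + 5x. Since p(0) = det(-L) = 0, x divides p(x). There is one zero in the spectrum, matching the 1 component.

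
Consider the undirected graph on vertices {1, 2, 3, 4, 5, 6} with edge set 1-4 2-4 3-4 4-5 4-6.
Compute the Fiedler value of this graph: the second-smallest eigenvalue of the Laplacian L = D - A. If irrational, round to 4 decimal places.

1

With the vertex order [1, 2, 3, 4, 5, 6], the degrees are [1, 1, 1, 5, 1, 1], giving D = diag(1, 1, 1, 5, 1, 1) and L = D - A. Computing the eigenvalues of L and sorting gives [0, 1, 1, 1, 1, 6]. The Fiedler value lambda_2 = 1 is strictly positive, so the graph is connected. There is one zero in the spectrum, matching the 1 component. By the matrix-tree theorem the graph has (1/6) * product of the nonzero eigenvalues = 1 spanning tree.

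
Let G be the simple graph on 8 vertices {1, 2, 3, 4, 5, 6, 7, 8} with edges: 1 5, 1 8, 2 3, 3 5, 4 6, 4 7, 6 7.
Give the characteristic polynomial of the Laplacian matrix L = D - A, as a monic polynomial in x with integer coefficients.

x^8 - 14x^7 + 78x^6 - 218x^5 + 314x^4 - 210x^3 + 45x^2

Reading degrees in the order [1, 2, 3, 4, 5, 6, 7, 8] gives [2, 1, 2, 2, 2, 2, 2, 1]; set D = diag(2, 1, 2, 2, 2, 2, 2, 1) and form L = D - A. Computing det(xI - L) by cofactor expansion (or equivalently via sum-over-permutations) gives x^8 - 14x^7 + 78x^6 - 218x^5 + 314x^4 - 210x^3 + 45x^2. The constant term is 0 because L is singular (the all-ones vector lies in its kernel). There are 2 zeros in the spectrum, matching the 2 components.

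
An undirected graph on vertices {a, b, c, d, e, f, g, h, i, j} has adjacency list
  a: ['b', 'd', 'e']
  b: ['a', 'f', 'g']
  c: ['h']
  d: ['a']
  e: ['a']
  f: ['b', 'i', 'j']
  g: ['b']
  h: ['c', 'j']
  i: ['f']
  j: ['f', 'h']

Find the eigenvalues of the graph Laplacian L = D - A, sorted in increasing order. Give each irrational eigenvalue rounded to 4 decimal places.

Reading degrees in the order [a, b, c, d, e, f, g, h, i, j] gives [3, 3, 1, 1, 1, 3, 1, 2, 1, 2]; set D = diag(3, 3, 1, 1, 1, 3, 1, 2, 1, 2) and form L = D - A. Since every row of L sums to 0, the all-ones vector is in the kernel and 0 is an eigenvalue. The single zero eigenvalue shows the graph is connected.

[0, 0.1614, 0.4439, 0.6905, 1, 1.4077, 2.4604, 3.0833, 3.9006, 4.8522]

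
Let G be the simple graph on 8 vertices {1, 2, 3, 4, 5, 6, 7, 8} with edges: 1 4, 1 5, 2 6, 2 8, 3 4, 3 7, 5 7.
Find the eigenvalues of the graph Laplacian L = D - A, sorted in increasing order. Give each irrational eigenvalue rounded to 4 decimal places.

Each diagonal entry of L is the vertex degree and each off-diagonal entry is -1 where an edge is present, 0 otherwise; in the order [1, 2, 3, 4, 5, 6, 7, 8] the diagonal is [2, 2, 2, 2, 2, 1, 2, 1]. The multiplicity of 0 as a Laplacian eigenvalue equals the number of connected components. The 2 zero eigenvalues correspond to the 2 connected components. The largest eigenvalue, 3.6180, is at most the vertex count 8.

[0, 0, 1, 1.3820, 1.3820, 3, 3.6180, 3.6180]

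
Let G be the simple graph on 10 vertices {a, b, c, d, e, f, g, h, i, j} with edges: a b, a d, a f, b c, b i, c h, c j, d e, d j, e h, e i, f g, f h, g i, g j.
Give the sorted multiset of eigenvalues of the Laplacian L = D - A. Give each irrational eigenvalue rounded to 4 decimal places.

[0, 2, 2, 2, 2, 2, 5, 5, 5, 5]

With the vertex order [a, b, c, d, e, f, g, h, i, j], the degrees are [3, 3, 3, 3, 3, 3, 3, 3, 3, 3], giving D = diag(3, 3, 3, 3, 3, 3, 3, 3, 3, 3) and L = D - A. Diagonalising L (or applying a numerical eigensolver to the 10x10 matrix) gives the spectrum above. By the matrix-tree theorem the graph has (1/10) * product of the nonzero eigenvalues = 2000 spanning trees.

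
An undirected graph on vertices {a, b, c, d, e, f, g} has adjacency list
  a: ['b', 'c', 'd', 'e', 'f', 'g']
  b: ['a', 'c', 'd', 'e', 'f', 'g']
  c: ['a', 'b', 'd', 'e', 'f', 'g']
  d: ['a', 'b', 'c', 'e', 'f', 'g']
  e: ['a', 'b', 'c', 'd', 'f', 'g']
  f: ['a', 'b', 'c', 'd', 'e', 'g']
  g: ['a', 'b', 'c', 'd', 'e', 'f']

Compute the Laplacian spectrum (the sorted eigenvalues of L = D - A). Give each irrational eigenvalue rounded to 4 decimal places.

[0, 7, 7, 7, 7, 7, 7]

Reading degrees in the order [a, b, c, d, e, f, g] gives [6, 6, 6, 6, 6, 6, 6]; set D = diag(6, 6, 6, 6, 6, 6, 6) and form L = D - A. Since every row of L sums to 0, the all-ones vector is in the kernel and 0 is an eigenvalue. The single zero eigenvalue shows the graph is connected.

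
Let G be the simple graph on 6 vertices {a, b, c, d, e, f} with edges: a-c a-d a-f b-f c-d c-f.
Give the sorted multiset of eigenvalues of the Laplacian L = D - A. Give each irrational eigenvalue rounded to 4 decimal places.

Each diagonal entry of L is the vertex degree and each off-diagonal entry is -1 where an edge is present, 0 otherwise; in the order [a, b, c, d, e, f] the diagonal is [3, 1, 3, 2, 0, 3]. The multiplicity of 0 as a Laplacian eigenvalue equals the number of connected components. The 2 zero eigenvalues correspond to the 2 connected components. There are 2 zeros in the spectrum, matching the 2 components. The eigenvalues sum to 12, which equals trace(L) = 2|E|.

[0, 0, 0.8299, 2.6889, 4, 4.4812]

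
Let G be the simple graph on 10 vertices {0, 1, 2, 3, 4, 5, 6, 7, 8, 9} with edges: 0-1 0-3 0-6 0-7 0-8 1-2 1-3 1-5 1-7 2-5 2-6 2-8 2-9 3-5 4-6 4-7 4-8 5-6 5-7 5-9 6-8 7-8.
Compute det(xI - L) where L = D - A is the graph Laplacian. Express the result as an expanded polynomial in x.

x^10 - 44x^9 + 842x^8 - 9180x^7 + 62694x^6 - 277336x^5 + 791851x^4 - 1401120x^3 + 1387285x^2 - 582920x

Each diagonal entry of L is the vertex degree and each off-diagonal entry is -1 where an edge is present, 0 otherwise; in the order [0, 1, 2, 3, 4, 5, 6, 7, 8, 9] the diagonal is [5, 5, 5, 3, 3, 6, 5, 5, 5, 2]. L has integer entries, so p(x) = det(xI - L) has integer coefficients. Expanding the determinant yields x^10 - 44x^9 + 842x^8 - 9180x^7 + 62694x^6 - 277336x^5 + 791851x^4 - 1401120x^3 + 1387285x^2 - 582920x. The coefficient of x^9 equals -trace(L) = -44, matching the sum of degrees. By the matrix-tree theorem the graph has (1/10) * product of the nonzero eigenvalues = 58292 spanning trees.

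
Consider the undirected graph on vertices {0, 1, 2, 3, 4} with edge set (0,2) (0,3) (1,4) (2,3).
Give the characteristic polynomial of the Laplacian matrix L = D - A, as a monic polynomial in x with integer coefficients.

x^5 - 8x^4 + 21x^3 - 18x^2

With the vertex order [0, 1, 2, 3, 4], the degrees are [2, 1, 2, 2, 1], giving D = diag(2, 1, 2, 2, 1) and L = D - A. Computing det(xI - L) by cofactor expansion (or equivalently via sum-over-permutations) gives x^5 - 8x^4 + 21x^3 - 18x^2. The constant term is 0 because L is singular (the all-ones vector lies in its kernel). The eigenvalues sum to 8, which equals trace(L) = 2|E|.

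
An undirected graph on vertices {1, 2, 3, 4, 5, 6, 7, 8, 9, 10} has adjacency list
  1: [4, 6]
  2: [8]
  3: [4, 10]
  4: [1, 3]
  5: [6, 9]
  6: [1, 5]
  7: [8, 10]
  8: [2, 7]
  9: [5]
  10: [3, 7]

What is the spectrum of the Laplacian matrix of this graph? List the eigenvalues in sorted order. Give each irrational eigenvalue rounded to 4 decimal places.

[0, 0.0979, 0.3820, 0.8244, 1.3820, 2, 2.6180, 3.1756, 3.6180, 3.9021]

Each diagonal entry of L is the vertex degree and each off-diagonal entry is -1 where an edge is present, 0 otherwise; in the order [1, 2, 3, 4, 5, 6, 7, 8, 9, 10] the diagonal is [2, 1, 2, 2, 2, 2, 2, 2, 1, 2]. Since every row of L sums to 0, the all-ones vector is in the kernel and 0 is an eigenvalue. The single zero eigenvalue shows the graph is connected. There is one zero in the spectrum, matching the 1 component. The eigenvalues sum to 18, which equals trace(L) = 2|E|.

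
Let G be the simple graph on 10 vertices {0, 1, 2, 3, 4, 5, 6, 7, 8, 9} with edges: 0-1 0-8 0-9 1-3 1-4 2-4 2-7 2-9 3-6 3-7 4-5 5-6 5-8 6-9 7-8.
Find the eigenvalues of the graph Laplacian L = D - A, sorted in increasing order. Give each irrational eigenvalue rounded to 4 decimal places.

Reading degrees in the order [0, 1, 2, 3, 4, 5, 6, 7, 8, 9] gives [3, 3, 3, 3, 3, 3, 3, 3, 3, 3]; set D = diag(3, 3, 3, 3, 3, 3, 3, 3, 3, 3) and form L = D - A. Since every row of L sums to 0, the all-ones vector is in the kernel and 0 is an eigenvalue. The single zero eigenvalue shows the graph is connected. The largest eigenvalue, 5, is at most the vertex count 10.

[0, 2, 2, 2, 2, 2, 5, 5, 5, 5]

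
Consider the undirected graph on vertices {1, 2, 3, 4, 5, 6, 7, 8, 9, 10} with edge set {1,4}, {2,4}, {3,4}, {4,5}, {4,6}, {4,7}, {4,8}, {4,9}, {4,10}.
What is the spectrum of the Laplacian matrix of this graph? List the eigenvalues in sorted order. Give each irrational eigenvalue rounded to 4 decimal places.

Reading degrees in the order [1, 2, 3, 4, 5, 6, 7, 8, 9, 10] gives [1, 1, 1, 9, 1, 1, 1, 1, 1, 1]; set D = diag(1, 1, 1, 9, 1, 1, 1, 1, 1, 1) and form L = D - A. L is symmetric positive semidefinite, so every eigenvalue is real and nonnegative. The eigenvalues sum to 18, which equals trace(L) = 2|E|.

[0, 1, 1, 1, 1, 1, 1, 1, 1, 10]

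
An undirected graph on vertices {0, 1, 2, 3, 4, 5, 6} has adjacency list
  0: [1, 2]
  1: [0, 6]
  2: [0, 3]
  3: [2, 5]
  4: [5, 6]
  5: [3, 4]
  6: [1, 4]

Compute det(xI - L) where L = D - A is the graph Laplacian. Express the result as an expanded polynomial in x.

Each diagonal entry of L is the vertex degree and each off-diagonal entry is -1 where an edge is present, 0 otherwise; in the order [0, 1, 2, 3, 4, 5, 6] the diagonal is [2, 2, 2, 2, 2, 2, 2]. Computing det(xI - L) by cofactor expansion (or equivalently via sum-over-permutations) gives x^7 - 14x^6 + 77x^5 - 210x^4 + 294x^3 - 196x^2 + 49x. Since p(0) = det(-L) = 0, x divides p(x). By the matrix-tree theorem the graph has (1/7) * product of the nonzero eigenvalues = 7 spanning trees. The largest eigenvalue, 3.8019, is at most the vertex count 7.

x^7 - 14x^6 + 77x^5 - 210x^4 + 294x^3 - 196x^2 + 49x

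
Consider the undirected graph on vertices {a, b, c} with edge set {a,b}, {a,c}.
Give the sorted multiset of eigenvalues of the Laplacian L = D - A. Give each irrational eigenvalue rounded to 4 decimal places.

[0, 1, 3]

Each diagonal entry of L is the vertex degree and each off-diagonal entry is -1 where an edge is present, 0 otherwise; in the order [a, b, c] the diagonal is [2, 1, 1]. Since every row of L sums to 0, the all-ones vector is in the kernel and 0 is an eigenvalue. The largest eigenvalue, 3, is at most the vertex count 3.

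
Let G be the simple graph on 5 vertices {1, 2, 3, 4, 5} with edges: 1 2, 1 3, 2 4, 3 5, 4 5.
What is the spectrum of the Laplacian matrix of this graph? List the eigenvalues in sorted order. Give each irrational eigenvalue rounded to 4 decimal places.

[0, 1.3820, 1.3820, 3.6180, 3.6180]

Reading degrees in the order [1, 2, 3, 4, 5] gives [2, 2, 2, 2, 2]; set D = diag(2, 2, 2, 2, 2) and form L = D - A. L is symmetric positive semidefinite, so every eigenvalue is real and nonnegative. The single zero eigenvalue shows the graph is connected.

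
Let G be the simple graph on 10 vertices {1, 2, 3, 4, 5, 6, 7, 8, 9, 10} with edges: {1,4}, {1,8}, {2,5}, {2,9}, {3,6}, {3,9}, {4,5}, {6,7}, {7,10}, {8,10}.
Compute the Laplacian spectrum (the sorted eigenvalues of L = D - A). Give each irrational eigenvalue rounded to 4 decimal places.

Each diagonal entry of L is the vertex degree and each off-diagonal entry is -1 where an edge is present, 0 otherwise; in the order [1, 2, 3, 4, 5, 6, 7, 8, 9, 10] the diagonal is [2, 2, 2, 2, 2, 2, 2, 2, 2, 2]. Diagonalising L (or applying a numerical eigensolver to the 10x10 matrix) gives the spectrum above. The single zero eigenvalue shows the graph is connected. There is one zero in the spectrum, matching the 1 component. The eigenvalues sum to 20, which equals trace(L) = 2|E|.

[0, 0.3820, 0.3820, 1.3820, 1.3820, 2.6180, 2.6180, 3.6180, 3.6180, 4]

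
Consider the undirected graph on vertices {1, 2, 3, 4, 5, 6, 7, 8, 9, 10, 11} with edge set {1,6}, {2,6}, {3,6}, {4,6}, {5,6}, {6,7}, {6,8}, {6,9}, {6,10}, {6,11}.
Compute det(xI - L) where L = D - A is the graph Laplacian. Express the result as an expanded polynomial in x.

x^11 - 20x^10 + 135x^9 - 480x^8 + 1050x^7 - 1512x^6 + 1470x^5 - 960x^4 + 405x^3 - 100x^2 + 11x

With the vertex order [1, 2, 3, 4, 5, 6, 7, 8, 9, 10, 11], the degrees are [1, 1, 1, 1, 1, 10, 1, 1, 1, 1, 1], giving D = diag(1, 1, 1, 1, 1, 10, 1, 1, 1, 1, 1) and L = D - A. Computing det(xI - L) by cofactor expansion (or equivalently via sum-over-permutations) gives x^11 - 20x^10 + 135x^9 - 480x^8 + 1050x^7 - 1512x^6 + 1470x^5 - 960x^4 + 405x^3 - 100x^2 + 11x. Since p(0) = det(-L) = 0, x divides p(x). The largest eigenvalue, 11, is at most the vertex count 11.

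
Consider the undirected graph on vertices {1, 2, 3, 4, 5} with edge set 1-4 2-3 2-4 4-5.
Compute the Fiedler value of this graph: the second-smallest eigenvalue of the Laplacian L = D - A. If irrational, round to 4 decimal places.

0.5188

Reading degrees in the order [1, 2, 3, 4, 5] gives [1, 2, 1, 3, 1]; set D = diag(1, 2, 1, 3, 1) and form L = D - A. The smallest Laplacian eigenvalue is always 0. The next one, lambda_2 = 0.5188, measures how hard the graph is to disconnect: larger values mean better connectivity.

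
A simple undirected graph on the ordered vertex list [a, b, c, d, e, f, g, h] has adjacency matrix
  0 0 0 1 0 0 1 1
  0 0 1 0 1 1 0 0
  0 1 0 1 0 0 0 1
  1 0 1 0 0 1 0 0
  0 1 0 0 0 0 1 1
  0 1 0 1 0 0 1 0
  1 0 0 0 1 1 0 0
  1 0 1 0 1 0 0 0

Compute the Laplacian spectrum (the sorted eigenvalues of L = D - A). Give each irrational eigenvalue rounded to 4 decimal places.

Each diagonal entry of L is the vertex degree and each off-diagonal entry is -1 where an edge is present, 0 otherwise; in the order [a, b, c, d, e, f, g, h] the diagonal is [3, 3, 3, 3, 3, 3, 3, 3]. L is symmetric positive semidefinite, so every eigenvalue is real and nonnegative. The single zero eigenvalue shows the graph is connected. The eigenvalues sum to 24, which equals trace(L) = 2|E|. By the matrix-tree theorem the graph has (1/8) * product of the nonzero eigenvalues = 384 spanning trees.

[0, 2, 2, 2, 4, 4, 4, 6]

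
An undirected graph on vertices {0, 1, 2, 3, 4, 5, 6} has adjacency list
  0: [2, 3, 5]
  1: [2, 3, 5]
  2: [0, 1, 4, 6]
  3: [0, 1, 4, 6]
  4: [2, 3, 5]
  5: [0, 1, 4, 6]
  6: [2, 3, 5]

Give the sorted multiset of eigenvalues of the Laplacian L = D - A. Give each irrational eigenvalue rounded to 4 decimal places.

With the vertex order [0, 1, 2, 3, 4, 5, 6], the degrees are [3, 3, 4, 4, 3, 4, 3], giving D = diag(3, 3, 4, 4, 3, 4, 3) and L = D - A. L is symmetric positive semidefinite, so every eigenvalue is real and nonnegative. The single zero eigenvalue shows the graph is connected. The eigenvalues sum to 24, which equals trace(L) = 2|E|.

[0, 3, 3, 3, 4, 4, 7]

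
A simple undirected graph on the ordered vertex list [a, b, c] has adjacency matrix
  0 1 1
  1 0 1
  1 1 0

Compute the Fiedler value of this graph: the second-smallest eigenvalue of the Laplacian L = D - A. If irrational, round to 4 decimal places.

3

Reading degrees in the order [a, b, c] gives [2, 2, 2]; set D = diag(2, 2, 2) and form L = D - A. The smallest Laplacian eigenvalue is always 0. The next one, lambda_2 = 3, measures how hard the graph is to disconnect: larger values mean better connectivity. By the matrix-tree theorem the graph has (1/3) * product of the nonzero eigenvalues = 3 spanning trees.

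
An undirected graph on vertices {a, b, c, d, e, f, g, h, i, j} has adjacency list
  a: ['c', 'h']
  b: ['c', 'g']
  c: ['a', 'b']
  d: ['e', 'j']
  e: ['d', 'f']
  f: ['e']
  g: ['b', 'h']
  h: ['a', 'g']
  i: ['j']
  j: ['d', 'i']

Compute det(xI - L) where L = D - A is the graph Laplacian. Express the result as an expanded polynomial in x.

x^10 - 18x^9 + 136x^8 - 560x^7 + 1365x^6 - 2000x^5 + 1700x^4 - 750x^3 + 125x^2

With the vertex order [a, b, c, d, e, f, g, h, i, j], the degrees are [2, 2, 2, 2, 2, 1, 2, 2, 1, 2], giving D = diag(2, 2, 2, 2, 2, 1, 2, 2, 1, 2) and L = D - A. Computing det(xI - L) by cofactor expansion (or equivalently via sum-over-permutations) gives x^10 - 18x^9 + 136x^8 - 560x^7 + 1365x^6 - 2000x^5 + 1700x^4 - 750x^3 + 125x^2. The constant term is 0 because L is singular (the all-ones vector lies in its kernel). There are 2 zeros in the spectrum, matching the 2 components. The eigenvalues sum to 18, which equals trace(L) = 2|E|.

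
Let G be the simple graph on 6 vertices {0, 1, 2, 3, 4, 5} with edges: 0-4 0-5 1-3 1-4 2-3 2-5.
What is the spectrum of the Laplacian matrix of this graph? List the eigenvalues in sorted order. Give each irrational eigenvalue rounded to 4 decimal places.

With the vertex order [0, 1, 2, 3, 4, 5], the degrees are [2, 2, 2, 2, 2, 2], giving D = diag(2, 2, 2, 2, 2, 2) and L = D - A. Diagonalising L (or applying a numerical eigensolver to the 6x6 matrix) gives the spectrum above. The single zero eigenvalue shows the graph is connected. The eigenvalues sum to 12, which equals trace(L) = 2|E|. The largest eigenvalue, 4, is at most the vertex count 6.

[0, 1, 1, 3, 3, 4]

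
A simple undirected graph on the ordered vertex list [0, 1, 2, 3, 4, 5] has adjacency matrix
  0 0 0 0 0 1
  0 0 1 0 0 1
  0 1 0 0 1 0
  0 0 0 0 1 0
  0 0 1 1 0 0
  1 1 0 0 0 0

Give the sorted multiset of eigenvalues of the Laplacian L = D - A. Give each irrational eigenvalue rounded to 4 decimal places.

Reading degrees in the order [0, 1, 2, 3, 4, 5] gives [1, 2, 2, 1, 2, 2]; set D = diag(1, 2, 2, 1, 2, 2) and form L = D - A. The multiplicity of 0 as a Laplacian eigenvalue equals the number of connected components. The single zero eigenvalue shows the graph is connected. The eigenvalues sum to 10, which equals trace(L) = 2|E|.

[0, 0.2679, 1, 2, 3, 3.7321]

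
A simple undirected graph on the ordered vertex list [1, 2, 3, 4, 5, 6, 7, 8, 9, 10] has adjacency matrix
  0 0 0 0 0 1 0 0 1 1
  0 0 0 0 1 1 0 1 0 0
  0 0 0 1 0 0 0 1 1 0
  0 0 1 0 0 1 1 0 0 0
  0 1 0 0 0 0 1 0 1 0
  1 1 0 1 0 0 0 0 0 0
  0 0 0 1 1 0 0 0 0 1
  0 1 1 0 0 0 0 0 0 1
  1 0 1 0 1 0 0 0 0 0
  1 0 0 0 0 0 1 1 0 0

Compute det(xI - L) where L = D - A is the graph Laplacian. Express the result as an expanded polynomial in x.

With the vertex order [1, 2, 3, 4, 5, 6, 7, 8, 9, 10], the degrees are [3, 3, 3, 3, 3, 3, 3, 3, 3, 3], giving D = diag(3, 3, 3, 3, 3, 3, 3, 3, 3, 3) and L = D - A. Computing det(xI - L) by cofactor expansion (or equivalently via sum-over-permutations) gives x^10 - 30x^9 + 390x^8 - 2880x^7 + 13305x^6 - 39882x^5 + 77640x^4 - 94800x^3 + 66000x^2 - 20000x. The coefficient of x^9 equals -trace(L) = -30, matching the sum of degrees.

x^10 - 30x^9 + 390x^8 - 2880x^7 + 13305x^6 - 39882x^5 + 77640x^4 - 94800x^3 + 66000x^2 - 20000x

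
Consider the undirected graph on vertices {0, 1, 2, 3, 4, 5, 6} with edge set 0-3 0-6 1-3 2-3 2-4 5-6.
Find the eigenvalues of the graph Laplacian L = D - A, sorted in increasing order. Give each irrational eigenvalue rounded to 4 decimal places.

[0, 0.2603, 0.6262, 1.4055, 2.2742, 3.0996, 4.3342]

Reading degrees in the order [0, 1, 2, 3, 4, 5, 6] gives [2, 1, 2, 3, 1, 1, 2]; set D = diag(2, 1, 2, 3, 1, 1, 2) and form L = D - A. Since every row of L sums to 0, the all-ones vector is in the kernel and 0 is an eigenvalue. The single zero eigenvalue shows the graph is connected.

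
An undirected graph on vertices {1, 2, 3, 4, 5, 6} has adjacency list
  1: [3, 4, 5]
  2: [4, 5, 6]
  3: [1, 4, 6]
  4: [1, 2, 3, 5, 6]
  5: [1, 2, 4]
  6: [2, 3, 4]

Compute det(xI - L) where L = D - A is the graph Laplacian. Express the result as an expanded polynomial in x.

Each diagonal entry of L is the vertex degree and each off-diagonal entry is -1 where an edge is present, 0 otherwise; in the order [1, 2, 3, 4, 5, 6] the diagonal is [3, 3, 3, 5, 3, 3]. L has integer entries, so p(x) = det(xI - L) has integer coefficients. Expanding the determinant yields x^6 - 20x^5 + 155x^4 - 580x^3 + 1045x^2 - 726x. The coefficient of x^5 equals -trace(L) = -20, matching the sum of degrees. By the matrix-tree theorem the graph has (1/6) * product of the nonzero eigenvalues = 121 spanning trees.

x^6 - 20x^5 + 155x^4 - 580x^3 + 1045x^2 - 726x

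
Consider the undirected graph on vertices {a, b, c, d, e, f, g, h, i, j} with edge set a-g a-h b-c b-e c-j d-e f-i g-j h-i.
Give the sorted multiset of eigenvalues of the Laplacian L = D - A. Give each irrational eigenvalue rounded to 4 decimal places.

[0, 0.0979, 0.3820, 0.8244, 1.3820, 2, 2.6180, 3.1756, 3.6180, 3.9021]

With the vertex order [a, b, c, d, e, f, g, h, i, j], the degrees are [2, 2, 2, 1, 2, 1, 2, 2, 2, 2], giving D = diag(2, 2, 2, 1, 2, 1, 2, 2, 2, 2) and L = D - A. Since every row of L sums to 0, the all-ones vector is in the kernel and 0 is an eigenvalue. The largest eigenvalue, 3.9021, is at most the vertex count 10.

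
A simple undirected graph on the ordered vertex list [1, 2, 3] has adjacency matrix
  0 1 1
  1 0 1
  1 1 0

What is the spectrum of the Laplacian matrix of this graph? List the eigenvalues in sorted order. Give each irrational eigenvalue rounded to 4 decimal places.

[0, 3, 3]

Reading degrees in the order [1, 2, 3] gives [2, 2, 2]; set D = diag(2, 2, 2) and form L = D - A. Diagonalising L (or applying a numerical eigensolver to the 3x3 matrix) gives the spectrum above. The single zero eigenvalue shows the graph is connected. The eigenvalues sum to 6, which equals trace(L) = 2|E|.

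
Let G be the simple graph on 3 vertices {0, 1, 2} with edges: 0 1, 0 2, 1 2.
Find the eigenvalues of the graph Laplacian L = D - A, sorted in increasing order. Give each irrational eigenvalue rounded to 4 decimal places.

Each diagonal entry of L is the vertex degree and each off-diagonal entry is -1 where an edge is present, 0 otherwise; in the order [0, 1, 2] the diagonal is [2, 2, 2]. Since every row of L sums to 0, the all-ones vector is in the kernel and 0 is an eigenvalue. The eigenvalues sum to 6, which equals trace(L) = 2|E|. There is one zero in the spectrum, matching the 1 component.

[0, 3, 3]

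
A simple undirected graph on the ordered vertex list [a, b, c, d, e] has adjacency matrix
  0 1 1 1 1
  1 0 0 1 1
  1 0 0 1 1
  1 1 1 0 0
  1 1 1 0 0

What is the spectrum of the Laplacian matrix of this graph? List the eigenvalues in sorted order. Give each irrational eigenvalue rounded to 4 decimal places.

[0, 3, 3, 5, 5]

Each diagonal entry of L is the vertex degree and each off-diagonal entry is -1 where an edge is present, 0 otherwise; in the order [a, b, c, d, e] the diagonal is [4, 3, 3, 3, 3]. Since every row of L sums to 0, the all-ones vector is in the kernel and 0 is an eigenvalue. There is one zero in the spectrum, matching the 1 component. The largest eigenvalue, 5, is at most the vertex count 5.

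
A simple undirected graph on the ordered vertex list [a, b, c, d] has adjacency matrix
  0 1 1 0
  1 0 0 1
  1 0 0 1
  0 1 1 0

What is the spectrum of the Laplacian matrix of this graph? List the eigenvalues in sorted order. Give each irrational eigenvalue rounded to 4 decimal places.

[0, 2, 2, 4]

With the vertex order [a, b, c, d], the degrees are [2, 2, 2, 2], giving D = diag(2, 2, 2, 2) and L = D - A. The multiplicity of 0 as a Laplacian eigenvalue equals the number of connected components. The largest eigenvalue, 4, is at most the vertex count 4.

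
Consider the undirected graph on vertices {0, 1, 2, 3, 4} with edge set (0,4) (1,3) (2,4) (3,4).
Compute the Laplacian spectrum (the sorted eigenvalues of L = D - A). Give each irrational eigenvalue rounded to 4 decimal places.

With the vertex order [0, 1, 2, 3, 4], the degrees are [1, 1, 1, 2, 3], giving D = diag(1, 1, 1, 2, 3) and L = D - A. The multiplicity of 0 as a Laplacian eigenvalue equals the number of connected components.

[0, 0.5188, 1, 2.3111, 4.1701]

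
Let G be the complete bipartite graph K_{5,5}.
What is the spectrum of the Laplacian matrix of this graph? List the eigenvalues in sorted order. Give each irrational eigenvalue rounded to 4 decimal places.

[0, 5, 5, 5, 5, 5, 5, 5, 5, 10]

The graph has 10 vertices and degree multiset [5, 5, 5, 5, 5, 5, 5, 5, 5, 5]; D is the diagonal matrix of degrees and L = D - A. Since every row of L sums to 0, the all-ones vector is in the kernel and 0 is an eigenvalue. The single zero eigenvalue shows the graph is connected. The largest eigenvalue, 10, is at most the vertex count 10.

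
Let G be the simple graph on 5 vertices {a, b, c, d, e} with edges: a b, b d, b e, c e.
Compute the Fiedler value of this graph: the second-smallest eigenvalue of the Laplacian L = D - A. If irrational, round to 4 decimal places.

0.5188

Reading degrees in the order [a, b, c, d, e] gives [1, 3, 1, 1, 2]; set D = diag(1, 3, 1, 1, 2) and form L = D - A. The sorted Laplacian eigenvalues are [0, 0.5188, 1, 2.3111, 4.1701]; the algebraic connectivity is the second entry, 0.5188. By the matrix-tree theorem the graph has (1/5) * product of the nonzero eigenvalues = 1 spanning tree.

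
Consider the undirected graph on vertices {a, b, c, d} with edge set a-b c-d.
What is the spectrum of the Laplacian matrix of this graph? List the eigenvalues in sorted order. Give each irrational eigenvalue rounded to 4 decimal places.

[0, 0, 2, 2]

With the vertex order [a, b, c, d], the degrees are [1, 1, 1, 1], giving D = diag(1, 1, 1, 1) and L = D - A. The multiplicity of 0 as a Laplacian eigenvalue equals the number of connected components. The 2 zero eigenvalues correspond to the 2 connected components.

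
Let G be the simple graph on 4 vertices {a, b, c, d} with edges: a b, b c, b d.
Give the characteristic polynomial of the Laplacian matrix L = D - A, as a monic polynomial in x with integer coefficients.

With the vertex order [a, b, c, d], the degrees are [1, 3, 1, 1], giving D = diag(1, 3, 1, 1) and L = D - A. The eigenvalues of L are [0, 1, 1, 4]; the characteristic polynomial is the product of (x - lambda_i), which multiplies out to x^4 - 6x^3 + 9x^2 - 4x. Since p(0) = det(-L) = 0, x divides p(x). There is one zero in the spectrum, matching the 1 component.

x^4 - 6x^3 + 9x^2 - 4x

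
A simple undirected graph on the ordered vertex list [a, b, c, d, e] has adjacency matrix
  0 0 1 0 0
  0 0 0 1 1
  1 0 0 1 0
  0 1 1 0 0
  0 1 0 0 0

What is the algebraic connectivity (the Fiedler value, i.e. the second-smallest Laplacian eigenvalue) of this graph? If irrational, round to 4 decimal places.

Reading degrees in the order [a, b, c, d, e] gives [1, 2, 2, 2, 1]; set D = diag(1, 2, 2, 2, 1) and form L = D - A. Computing the eigenvalues of L and sorting gives [0, 0.3820, 1.3820, 2.6180, 3.6180]. The Fiedler value lambda_2 = 0.3820 is strictly positive, so the graph is connected. The largest eigenvalue, 3.6180, is at most the vertex count 5.

0.3820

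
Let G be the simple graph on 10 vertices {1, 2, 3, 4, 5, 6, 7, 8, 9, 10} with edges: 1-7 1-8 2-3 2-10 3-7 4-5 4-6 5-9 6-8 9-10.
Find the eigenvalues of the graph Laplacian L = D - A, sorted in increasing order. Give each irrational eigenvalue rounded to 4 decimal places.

Reading degrees in the order [1, 2, 3, 4, 5, 6, 7, 8, 9, 10] gives [2, 2, 2, 2, 2, 2, 2, 2, 2, 2]; set D = diag(2, 2, 2, 2, 2, 2, 2, 2, 2, 2) and form L = D - A. Since every row of L sums to 0, the all-ones vector is in the kernel and 0 is an eigenvalue. The single zero eigenvalue shows the graph is connected. The eigenvalues sum to 20, which equals trace(L) = 2|E|. The largest eigenvalue, 4, is at most the vertex count 10.

[0, 0.3820, 0.3820, 1.3820, 1.3820, 2.6180, 2.6180, 3.6180, 3.6180, 4]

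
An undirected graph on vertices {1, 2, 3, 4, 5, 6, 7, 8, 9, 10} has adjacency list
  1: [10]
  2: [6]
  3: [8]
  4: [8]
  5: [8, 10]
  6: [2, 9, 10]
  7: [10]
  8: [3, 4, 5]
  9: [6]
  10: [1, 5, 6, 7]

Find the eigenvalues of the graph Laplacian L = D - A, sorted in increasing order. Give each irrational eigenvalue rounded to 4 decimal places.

[0, 0.1800, 0.4792, 1, 1, 1, 1.6050, 3.3220, 4.0680, 5.3458]

With the vertex order [1, 2, 3, 4, 5, 6, 7, 8, 9, 10], the degrees are [1, 1, 1, 1, 2, 3, 1, 3, 1, 4], giving D = diag(1, 1, 1, 1, 2, 3, 1, 3, 1, 4) and L = D - A. The multiplicity of 0 as a Laplacian eigenvalue equals the number of connected components. The single zero eigenvalue shows the graph is connected. There is one zero in the spectrum, matching the 1 component. The largest eigenvalue, 5.3458, is at most the vertex count 10.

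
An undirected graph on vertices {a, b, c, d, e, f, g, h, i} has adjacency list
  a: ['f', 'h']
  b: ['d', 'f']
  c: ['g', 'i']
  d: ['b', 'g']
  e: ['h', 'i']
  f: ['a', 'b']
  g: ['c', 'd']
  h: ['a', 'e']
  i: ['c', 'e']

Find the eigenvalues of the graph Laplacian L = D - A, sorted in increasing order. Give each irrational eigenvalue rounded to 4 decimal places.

[0, 0.4679, 0.4679, 1.6527, 1.6527, 3, 3, 3.8794, 3.8794]

Reading degrees in the order [a, b, c, d, e, f, g, h, i] gives [2, 2, 2, 2, 2, 2, 2, 2, 2]; set D = diag(2, 2, 2, 2, 2, 2, 2, 2, 2) and form L = D - A. Since every row of L sums to 0, the all-ones vector is in the kernel and 0 is an eigenvalue. The single zero eigenvalue shows the graph is connected. The eigenvalues sum to 18, which equals trace(L) = 2|E|.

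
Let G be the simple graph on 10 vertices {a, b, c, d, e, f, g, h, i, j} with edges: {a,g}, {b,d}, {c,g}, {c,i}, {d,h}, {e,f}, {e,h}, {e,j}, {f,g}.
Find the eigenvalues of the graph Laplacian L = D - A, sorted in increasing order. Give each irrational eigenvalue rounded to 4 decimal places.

With the vertex order [a, b, c, d, e, f, g, h, i, j], the degrees are [1, 1, 2, 2, 3, 2, 3, 2, 1, 1], giving D = diag(1, 1, 2, 2, 3, 2, 3, 2, 1, 1) and L = D - A. L is symmetric positive semidefinite, so every eigenvalue is real and nonnegative. The eigenvalues sum to 18, which equals trace(L) = 2|E|.

[0, 0.1378, 0.4258, 0.6323, 1.3282, 1.5820, 2.3435, 3.0242, 3.9923, 4.5340]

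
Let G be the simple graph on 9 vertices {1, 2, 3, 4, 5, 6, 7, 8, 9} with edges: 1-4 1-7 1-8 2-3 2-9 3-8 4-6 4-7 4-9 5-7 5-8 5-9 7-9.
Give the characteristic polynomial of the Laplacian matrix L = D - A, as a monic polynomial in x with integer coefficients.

x^9 - 26x^8 + 283x^7 - 1674x^6 + 5844x^5 - 12228x^4 + 14829x^3 - 9414x^2 + 2358x

With the vertex order [1, 2, 3, 4, 5, 6, 7, 8, 9], the degrees are [3, 2, 2, 4, 3, 1, 4, 3, 4], giving D = diag(3, 2, 2, 4, 3, 1, 4, 3, 4) and L = D - A. Computing det(xI - L) by cofactor expansion (or equivalently via sum-over-permutations) gives x^9 - 26x^8 + 283x^7 - 1674x^6 + 5844x^5 - 12228x^4 + 14829x^3 - 9414x^2 + 2358x. The coefficient of x^8 equals -trace(L) = -26, matching the sum of degrees. The largest eigenvalue, 5.6415, is at most the vertex count 9. There is one zero in the spectrum, matching the 1 component.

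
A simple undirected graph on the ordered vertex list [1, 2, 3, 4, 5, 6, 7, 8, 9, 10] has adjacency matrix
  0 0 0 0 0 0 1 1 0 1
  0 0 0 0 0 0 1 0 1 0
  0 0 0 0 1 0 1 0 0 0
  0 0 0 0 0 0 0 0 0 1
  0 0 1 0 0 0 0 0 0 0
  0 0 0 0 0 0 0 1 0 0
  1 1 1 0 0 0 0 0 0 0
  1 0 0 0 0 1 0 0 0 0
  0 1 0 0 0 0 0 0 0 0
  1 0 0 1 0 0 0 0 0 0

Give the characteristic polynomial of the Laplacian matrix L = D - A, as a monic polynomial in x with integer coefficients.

x^10 - 18x^9 + 134x^8 - 536x^7 + 1251x^6 - 1730x^5 + 1378x^4 - 592x^3 + 125x^2 - 10x

Each diagonal entry of L is the vertex degree and each off-diagonal entry is -1 where an edge is present, 0 otherwise; in the order [1, 2, 3, 4, 5, 6, 7, 8, 9, 10] the diagonal is [3, 2, 2, 1, 1, 1, 3, 2, 1, 2]. Computing det(xI - L) by cofactor expansion (or equivalently via sum-over-permutations) gives x^10 - 18x^9 + 134x^8 - 536x^7 + 1251x^6 - 1730x^5 + 1378x^4 - 592x^3 + 125x^2 - 10x. The coefficient of x^9 equals -trace(L) = -18, matching the sum of degrees. The eigenvalues sum to 18, which equals trace(L) = 2|E|.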